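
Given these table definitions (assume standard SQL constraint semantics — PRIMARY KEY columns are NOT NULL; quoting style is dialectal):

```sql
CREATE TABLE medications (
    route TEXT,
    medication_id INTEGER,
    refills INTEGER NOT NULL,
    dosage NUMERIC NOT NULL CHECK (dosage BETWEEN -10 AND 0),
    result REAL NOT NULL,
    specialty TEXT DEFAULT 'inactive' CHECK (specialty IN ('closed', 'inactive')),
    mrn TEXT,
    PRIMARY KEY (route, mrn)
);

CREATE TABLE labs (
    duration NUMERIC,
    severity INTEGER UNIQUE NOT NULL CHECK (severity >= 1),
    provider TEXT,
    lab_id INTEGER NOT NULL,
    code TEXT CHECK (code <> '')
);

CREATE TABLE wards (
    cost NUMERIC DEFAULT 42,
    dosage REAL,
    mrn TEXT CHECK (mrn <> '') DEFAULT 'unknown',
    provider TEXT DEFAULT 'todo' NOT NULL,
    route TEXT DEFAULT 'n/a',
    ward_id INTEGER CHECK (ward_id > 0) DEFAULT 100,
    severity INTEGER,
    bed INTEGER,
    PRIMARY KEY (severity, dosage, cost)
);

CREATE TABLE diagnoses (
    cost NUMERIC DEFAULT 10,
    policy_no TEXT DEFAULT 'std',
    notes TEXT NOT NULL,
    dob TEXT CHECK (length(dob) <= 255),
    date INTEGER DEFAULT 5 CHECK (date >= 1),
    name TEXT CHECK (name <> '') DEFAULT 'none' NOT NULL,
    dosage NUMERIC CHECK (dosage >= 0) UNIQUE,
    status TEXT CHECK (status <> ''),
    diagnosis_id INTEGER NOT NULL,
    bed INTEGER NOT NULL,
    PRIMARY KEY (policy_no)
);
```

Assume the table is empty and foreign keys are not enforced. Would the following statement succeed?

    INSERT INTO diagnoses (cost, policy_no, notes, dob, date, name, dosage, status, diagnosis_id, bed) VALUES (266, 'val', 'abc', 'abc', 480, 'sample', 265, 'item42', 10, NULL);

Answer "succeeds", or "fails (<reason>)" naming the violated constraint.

bed is explicitly set to NULL, but bed is declared NOT NULL.

fails (NOT NULL on bed)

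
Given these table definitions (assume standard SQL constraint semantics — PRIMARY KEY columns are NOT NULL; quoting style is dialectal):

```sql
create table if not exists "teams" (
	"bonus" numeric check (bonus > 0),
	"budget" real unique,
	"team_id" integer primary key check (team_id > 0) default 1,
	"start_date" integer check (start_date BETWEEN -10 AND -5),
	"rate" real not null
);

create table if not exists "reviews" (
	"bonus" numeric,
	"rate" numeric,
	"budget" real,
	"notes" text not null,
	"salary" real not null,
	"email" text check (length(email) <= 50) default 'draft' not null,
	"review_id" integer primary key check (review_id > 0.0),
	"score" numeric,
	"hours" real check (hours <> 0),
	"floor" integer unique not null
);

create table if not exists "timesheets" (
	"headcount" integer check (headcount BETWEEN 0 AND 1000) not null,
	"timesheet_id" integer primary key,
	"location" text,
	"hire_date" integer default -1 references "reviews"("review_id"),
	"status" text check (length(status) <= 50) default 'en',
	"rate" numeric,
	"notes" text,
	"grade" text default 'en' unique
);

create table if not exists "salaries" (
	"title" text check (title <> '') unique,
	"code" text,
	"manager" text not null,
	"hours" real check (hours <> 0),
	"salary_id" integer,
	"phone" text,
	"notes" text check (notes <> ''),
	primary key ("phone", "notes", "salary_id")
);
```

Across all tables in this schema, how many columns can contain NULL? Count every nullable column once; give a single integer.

teams: 3 nullable (bonus, budget, start_date — PK (team_id) and explicit NOT NULL columns excluded).
reviews: 5 nullable (bonus, rate, budget, score, hours — PK (review_id) and explicit NOT NULL columns excluded).
timesheets: 6 nullable (location, hire_date, status, rate, notes, grade — PK (timesheet_id) and explicit NOT NULL columns excluded).
salaries: 3 nullable (title, code, hours — PK (phone, notes, salary_id) and explicit NOT NULL columns excluded).
Total: 3 + 5 + 6 + 3 = 17.

17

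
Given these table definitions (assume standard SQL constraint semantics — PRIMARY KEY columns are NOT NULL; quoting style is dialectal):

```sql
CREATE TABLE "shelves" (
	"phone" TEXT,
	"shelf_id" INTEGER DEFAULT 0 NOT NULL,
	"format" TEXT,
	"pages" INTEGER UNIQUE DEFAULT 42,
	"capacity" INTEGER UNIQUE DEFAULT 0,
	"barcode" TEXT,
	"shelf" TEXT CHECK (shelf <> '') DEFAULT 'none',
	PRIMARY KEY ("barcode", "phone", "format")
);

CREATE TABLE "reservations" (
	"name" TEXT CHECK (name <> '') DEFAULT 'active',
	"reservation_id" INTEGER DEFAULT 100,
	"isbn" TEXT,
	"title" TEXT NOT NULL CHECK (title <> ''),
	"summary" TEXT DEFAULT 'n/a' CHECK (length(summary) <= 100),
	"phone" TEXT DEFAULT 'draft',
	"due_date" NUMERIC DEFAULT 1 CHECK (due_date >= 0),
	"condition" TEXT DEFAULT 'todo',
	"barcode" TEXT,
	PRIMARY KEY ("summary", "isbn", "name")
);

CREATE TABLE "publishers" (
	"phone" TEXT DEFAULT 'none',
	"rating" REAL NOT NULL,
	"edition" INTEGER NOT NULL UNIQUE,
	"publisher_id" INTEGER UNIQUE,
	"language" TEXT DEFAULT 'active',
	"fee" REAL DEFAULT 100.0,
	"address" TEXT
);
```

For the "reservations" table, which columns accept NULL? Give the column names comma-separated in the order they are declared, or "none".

reservation_id, phone, due_date, condition, barcode

- name: part of the PRIMARY KEY, which implies NOT NULL → not nullable.
- reservation_id: DEFAULT only fills an omitted column; an explicit NULL is still allowed → nullable.
- isbn: part of the PRIMARY KEY, which implies NOT NULL → not nullable.
- title: declared NOT NULL → not nullable.
- summary: part of the PRIMARY KEY, which implies NOT NULL → not nullable.
- phone: DEFAULT only fills an omitted column; an explicit NULL is still allowed → nullable.
- due_date: CHECK does not forbid NULL (a CHECK constraint passes when its expression is NULL) → nullable.
- condition: DEFAULT only fills an omitted column; an explicit NULL is still allowed → nullable.
- barcode: no NOT NULL constraint applies → nullable.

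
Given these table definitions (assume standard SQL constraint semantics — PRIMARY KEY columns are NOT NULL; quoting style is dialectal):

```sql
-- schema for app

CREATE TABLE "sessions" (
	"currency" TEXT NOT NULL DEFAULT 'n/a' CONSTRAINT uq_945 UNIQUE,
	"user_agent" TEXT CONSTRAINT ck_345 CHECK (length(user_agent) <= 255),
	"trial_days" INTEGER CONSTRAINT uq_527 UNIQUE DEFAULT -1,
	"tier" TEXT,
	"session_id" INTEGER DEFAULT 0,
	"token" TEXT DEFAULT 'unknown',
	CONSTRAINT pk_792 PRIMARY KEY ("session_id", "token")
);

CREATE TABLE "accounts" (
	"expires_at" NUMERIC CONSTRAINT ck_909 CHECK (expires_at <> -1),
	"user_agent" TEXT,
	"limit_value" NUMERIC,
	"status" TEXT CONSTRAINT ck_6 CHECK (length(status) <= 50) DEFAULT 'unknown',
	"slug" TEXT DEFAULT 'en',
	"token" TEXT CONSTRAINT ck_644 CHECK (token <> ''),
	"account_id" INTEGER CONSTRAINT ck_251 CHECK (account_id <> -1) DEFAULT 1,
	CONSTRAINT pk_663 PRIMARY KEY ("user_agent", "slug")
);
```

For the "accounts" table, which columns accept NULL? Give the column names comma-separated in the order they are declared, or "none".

expires_at, limit_value, status, token, account_id

- expires_at: CHECK does not forbid NULL (a CHECK constraint passes when its expression is NULL) → nullable.
- user_agent: part of the PRIMARY KEY, which implies NOT NULL → not nullable.
- limit_value: no NOT NULL constraint applies → nullable.
- status: CHECK does not forbid NULL (a CHECK constraint passes when its expression is NULL) → nullable.
- slug: part of the PRIMARY KEY, which implies NOT NULL → not nullable.
- token: CHECK does not forbid NULL (a CHECK constraint passes when its expression is NULL) → nullable.
- account_id: CHECK does not forbid NULL (a CHECK constraint passes when its expression is NULL) → nullable.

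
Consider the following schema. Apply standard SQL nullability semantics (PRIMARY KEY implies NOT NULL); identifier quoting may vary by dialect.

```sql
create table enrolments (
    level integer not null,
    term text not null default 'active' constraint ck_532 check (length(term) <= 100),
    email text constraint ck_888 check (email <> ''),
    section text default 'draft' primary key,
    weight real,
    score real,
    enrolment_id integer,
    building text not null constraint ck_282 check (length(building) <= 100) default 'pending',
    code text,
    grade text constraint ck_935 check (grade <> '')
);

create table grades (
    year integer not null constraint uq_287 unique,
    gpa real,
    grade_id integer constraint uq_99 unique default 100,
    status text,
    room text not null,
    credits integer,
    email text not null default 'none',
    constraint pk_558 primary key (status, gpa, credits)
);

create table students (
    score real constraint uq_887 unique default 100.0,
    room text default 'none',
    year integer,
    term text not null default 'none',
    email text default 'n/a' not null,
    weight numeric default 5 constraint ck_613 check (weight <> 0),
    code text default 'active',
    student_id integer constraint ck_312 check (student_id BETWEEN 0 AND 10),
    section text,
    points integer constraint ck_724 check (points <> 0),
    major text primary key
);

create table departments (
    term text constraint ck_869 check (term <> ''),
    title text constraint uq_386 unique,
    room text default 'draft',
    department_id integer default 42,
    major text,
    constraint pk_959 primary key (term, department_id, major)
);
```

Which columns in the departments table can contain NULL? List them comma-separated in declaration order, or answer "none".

- term: part of the PRIMARY KEY, which implies NOT NULL → not nullable.
- title: UNIQUE does not imply NOT NULL → nullable.
- room: DEFAULT only fills an omitted column; an explicit NULL is still allowed → nullable.
- department_id: part of the PRIMARY KEY, which implies NOT NULL → not nullable.
- major: part of the PRIMARY KEY, which implies NOT NULL → not nullable.

title, room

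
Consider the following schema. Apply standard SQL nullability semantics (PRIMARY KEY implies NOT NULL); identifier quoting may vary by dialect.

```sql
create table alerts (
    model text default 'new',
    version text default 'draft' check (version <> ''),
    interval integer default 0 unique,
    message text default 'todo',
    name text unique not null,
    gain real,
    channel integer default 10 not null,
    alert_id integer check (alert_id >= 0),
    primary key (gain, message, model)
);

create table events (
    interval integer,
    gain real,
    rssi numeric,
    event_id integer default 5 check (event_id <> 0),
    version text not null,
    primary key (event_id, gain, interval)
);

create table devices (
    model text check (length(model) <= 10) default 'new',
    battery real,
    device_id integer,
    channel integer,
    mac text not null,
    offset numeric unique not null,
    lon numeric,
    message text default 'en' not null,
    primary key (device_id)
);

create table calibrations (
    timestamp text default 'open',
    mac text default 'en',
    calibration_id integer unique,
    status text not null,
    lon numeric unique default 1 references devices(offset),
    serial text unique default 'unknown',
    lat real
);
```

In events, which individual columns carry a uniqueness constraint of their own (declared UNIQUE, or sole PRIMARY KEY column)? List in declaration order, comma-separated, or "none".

none

- interval: part of a composite PRIMARY KEY — only the tuple is unique, not this column on its own.
- gain: part of a composite PRIMARY KEY — only the tuple is unique, not this column on its own.
- rssi: no UNIQUE or single-column PK constraint.
- event_id: part of a composite PRIMARY KEY — only the tuple is unique, not this column on its own.
- version: no UNIQUE or single-column PK constraint.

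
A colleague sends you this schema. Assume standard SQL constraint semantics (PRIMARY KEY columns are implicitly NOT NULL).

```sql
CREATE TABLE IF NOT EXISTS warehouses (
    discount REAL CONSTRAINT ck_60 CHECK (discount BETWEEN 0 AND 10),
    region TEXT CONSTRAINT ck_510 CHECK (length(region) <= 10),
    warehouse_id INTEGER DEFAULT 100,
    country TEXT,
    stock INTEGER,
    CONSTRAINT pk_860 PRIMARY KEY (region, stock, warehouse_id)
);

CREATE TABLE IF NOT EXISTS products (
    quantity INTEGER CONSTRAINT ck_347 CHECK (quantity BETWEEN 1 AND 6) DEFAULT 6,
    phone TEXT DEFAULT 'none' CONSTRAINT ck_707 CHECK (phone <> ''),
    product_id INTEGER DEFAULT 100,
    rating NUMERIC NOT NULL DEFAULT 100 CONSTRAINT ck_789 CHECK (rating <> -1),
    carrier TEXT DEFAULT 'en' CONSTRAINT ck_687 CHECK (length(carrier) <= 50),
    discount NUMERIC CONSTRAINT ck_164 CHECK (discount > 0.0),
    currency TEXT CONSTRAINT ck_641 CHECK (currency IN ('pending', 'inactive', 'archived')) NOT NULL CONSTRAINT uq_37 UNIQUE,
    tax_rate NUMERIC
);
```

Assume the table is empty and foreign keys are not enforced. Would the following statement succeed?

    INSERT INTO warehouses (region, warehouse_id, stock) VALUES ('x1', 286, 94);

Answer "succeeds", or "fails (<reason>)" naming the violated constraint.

succeeds

NOT NULL columns: region is supplied; stock is supplied; warehouse_id is supplied.
CHECK constraints: 'x1' satisfies (length(region) <= 10).
No constraint is violated.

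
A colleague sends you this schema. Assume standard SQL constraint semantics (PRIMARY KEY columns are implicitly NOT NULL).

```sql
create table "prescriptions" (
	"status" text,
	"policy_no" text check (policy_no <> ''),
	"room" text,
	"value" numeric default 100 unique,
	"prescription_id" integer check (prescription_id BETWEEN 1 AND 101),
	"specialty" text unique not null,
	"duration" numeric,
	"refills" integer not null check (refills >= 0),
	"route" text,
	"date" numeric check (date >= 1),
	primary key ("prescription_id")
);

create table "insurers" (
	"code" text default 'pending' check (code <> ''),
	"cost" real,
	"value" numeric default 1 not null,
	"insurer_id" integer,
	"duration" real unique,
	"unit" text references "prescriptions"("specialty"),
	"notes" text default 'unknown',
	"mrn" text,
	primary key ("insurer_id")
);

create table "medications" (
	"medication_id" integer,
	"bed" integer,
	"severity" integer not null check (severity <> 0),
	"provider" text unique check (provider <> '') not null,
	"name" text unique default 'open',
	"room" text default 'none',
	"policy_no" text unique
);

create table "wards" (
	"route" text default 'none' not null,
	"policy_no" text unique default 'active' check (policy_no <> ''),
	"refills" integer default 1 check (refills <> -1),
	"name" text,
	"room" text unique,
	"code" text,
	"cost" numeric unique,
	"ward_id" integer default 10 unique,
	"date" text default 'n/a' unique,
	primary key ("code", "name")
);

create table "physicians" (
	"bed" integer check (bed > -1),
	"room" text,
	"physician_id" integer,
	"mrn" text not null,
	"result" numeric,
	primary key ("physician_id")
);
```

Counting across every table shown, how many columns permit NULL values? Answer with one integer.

27

prescriptions: 7 nullable (status, policy_no, room, value, duration, route, date — PK (prescription_id) and explicit NOT NULL columns excluded).
insurers: 6 nullable (code, cost, duration, unit, notes, mrn — PK (insurer_id) and explicit NOT NULL columns excluded).
medications: 5 nullable (medication_id, bed, name, room, policy_no — PK none and explicit NOT NULL columns excluded).
wards: 6 nullable (policy_no, refills, room, cost, ward_id, date — PK (code, name) and explicit NOT NULL columns excluded).
physicians: 3 nullable (bed, room, result — PK (physician_id) and explicit NOT NULL columns excluded).
Total: 7 + 6 + 5 + 6 + 3 = 27.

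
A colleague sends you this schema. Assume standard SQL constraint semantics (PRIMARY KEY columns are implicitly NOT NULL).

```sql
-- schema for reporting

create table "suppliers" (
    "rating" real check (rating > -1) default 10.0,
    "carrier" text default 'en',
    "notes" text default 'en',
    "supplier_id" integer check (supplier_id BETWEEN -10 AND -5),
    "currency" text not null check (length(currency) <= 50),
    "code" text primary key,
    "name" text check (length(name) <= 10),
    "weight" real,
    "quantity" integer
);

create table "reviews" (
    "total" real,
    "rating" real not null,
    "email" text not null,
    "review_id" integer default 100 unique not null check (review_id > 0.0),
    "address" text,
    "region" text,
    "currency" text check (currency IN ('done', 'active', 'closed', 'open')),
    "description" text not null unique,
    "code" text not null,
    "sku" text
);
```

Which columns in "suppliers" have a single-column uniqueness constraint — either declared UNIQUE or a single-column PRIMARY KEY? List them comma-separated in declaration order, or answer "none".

- rating: no UNIQUE or single-column PK constraint.
- carrier: no UNIQUE or single-column PK constraint.
- notes: no UNIQUE or single-column PK constraint.
- supplier_id: no UNIQUE or single-column PK constraint.
- currency: no UNIQUE or single-column PK constraint.
- code: single-column PRIMARY KEY → unique.
- name: no UNIQUE or single-column PK constraint.
- weight: no UNIQUE or single-column PK constraint.
- quantity: no UNIQUE or single-column PK constraint.

code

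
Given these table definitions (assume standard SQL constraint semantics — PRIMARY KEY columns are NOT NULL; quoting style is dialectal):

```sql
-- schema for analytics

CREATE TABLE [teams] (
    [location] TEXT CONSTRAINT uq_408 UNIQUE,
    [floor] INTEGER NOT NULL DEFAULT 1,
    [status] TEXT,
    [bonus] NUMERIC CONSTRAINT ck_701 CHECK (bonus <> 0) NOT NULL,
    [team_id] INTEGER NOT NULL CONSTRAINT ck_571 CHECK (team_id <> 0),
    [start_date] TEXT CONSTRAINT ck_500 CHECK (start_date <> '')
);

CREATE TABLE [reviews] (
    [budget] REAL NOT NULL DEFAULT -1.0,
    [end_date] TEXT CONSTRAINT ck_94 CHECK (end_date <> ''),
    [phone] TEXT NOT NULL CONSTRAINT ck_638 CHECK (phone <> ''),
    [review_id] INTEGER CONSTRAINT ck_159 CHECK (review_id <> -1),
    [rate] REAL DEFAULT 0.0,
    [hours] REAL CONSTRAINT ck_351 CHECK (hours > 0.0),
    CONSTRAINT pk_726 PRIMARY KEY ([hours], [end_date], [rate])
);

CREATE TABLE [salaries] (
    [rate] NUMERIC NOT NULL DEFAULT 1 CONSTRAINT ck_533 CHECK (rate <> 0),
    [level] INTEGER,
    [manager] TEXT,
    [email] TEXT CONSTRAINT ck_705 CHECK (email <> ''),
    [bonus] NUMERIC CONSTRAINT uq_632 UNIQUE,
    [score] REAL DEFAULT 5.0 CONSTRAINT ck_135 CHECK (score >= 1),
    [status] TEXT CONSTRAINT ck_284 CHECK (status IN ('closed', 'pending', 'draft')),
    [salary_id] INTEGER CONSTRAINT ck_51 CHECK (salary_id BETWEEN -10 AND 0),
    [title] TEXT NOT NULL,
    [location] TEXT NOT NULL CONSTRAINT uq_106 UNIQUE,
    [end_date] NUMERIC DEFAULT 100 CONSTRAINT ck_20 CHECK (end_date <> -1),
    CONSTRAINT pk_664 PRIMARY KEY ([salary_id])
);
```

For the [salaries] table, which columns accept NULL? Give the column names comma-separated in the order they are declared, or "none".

level, manager, email, bonus, score, status, end_date

- rate: declared NOT NULL → not nullable.
- level: no NOT NULL constraint applies → nullable.
- manager: no NOT NULL constraint applies → nullable.
- email: CHECK does not forbid NULL (a CHECK constraint passes when its expression is NULL) → nullable.
- bonus: UNIQUE does not imply NOT NULL → nullable.
- score: CHECK does not forbid NULL (a CHECK constraint passes when its expression is NULL) → nullable.
- status: CHECK does not forbid NULL (a CHECK constraint passes when its expression is NULL) → nullable.
- salary_id: part of the PRIMARY KEY, which implies NOT NULL → not nullable.
- title: declared NOT NULL → not nullable.
- location: declared NOT NULL → not nullable.
- end_date: CHECK does not forbid NULL (a CHECK constraint passes when its expression is NULL) → nullable.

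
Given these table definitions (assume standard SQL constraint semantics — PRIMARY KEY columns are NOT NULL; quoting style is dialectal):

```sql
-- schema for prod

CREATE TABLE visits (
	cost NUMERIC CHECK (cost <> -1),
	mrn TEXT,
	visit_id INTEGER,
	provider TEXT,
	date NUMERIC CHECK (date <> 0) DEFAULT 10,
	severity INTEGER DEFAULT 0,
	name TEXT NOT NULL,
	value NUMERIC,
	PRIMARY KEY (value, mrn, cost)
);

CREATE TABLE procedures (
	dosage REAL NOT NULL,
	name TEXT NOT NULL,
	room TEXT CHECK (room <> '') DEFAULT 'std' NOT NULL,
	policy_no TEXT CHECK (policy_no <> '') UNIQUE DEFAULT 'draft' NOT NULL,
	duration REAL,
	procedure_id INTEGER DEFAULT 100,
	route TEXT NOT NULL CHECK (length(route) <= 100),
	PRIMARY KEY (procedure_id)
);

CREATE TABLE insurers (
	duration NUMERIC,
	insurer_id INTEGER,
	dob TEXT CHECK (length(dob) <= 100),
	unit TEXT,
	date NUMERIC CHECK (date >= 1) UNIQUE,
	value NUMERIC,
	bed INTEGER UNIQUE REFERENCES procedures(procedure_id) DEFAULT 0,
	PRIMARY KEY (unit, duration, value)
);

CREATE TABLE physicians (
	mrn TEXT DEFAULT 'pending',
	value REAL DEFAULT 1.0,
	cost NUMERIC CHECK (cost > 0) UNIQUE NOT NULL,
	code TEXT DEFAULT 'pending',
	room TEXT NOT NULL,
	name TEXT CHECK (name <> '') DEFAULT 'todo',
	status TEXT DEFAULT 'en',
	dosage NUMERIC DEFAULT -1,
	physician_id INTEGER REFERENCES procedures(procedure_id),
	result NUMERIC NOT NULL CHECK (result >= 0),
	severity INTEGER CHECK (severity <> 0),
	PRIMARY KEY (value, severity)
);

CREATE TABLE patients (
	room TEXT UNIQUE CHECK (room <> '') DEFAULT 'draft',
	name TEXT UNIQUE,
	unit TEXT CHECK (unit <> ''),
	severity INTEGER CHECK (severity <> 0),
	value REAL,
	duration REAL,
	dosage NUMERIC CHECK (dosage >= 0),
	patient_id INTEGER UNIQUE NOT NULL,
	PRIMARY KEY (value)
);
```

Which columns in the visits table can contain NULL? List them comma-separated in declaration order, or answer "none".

- cost: part of the PRIMARY KEY, which implies NOT NULL → not nullable.
- mrn: part of the PRIMARY KEY, which implies NOT NULL → not nullable.
- visit_id: no NOT NULL constraint applies → nullable.
- provider: no NOT NULL constraint applies → nullable.
- date: CHECK does not forbid NULL (a CHECK constraint passes when its expression is NULL) → nullable.
- severity: DEFAULT only fills an omitted column; an explicit NULL is still allowed → nullable.
- name: declared NOT NULL → not nullable.
- value: part of the PRIMARY KEY, which implies NOT NULL → not nullable.

visit_id, provider, date, severity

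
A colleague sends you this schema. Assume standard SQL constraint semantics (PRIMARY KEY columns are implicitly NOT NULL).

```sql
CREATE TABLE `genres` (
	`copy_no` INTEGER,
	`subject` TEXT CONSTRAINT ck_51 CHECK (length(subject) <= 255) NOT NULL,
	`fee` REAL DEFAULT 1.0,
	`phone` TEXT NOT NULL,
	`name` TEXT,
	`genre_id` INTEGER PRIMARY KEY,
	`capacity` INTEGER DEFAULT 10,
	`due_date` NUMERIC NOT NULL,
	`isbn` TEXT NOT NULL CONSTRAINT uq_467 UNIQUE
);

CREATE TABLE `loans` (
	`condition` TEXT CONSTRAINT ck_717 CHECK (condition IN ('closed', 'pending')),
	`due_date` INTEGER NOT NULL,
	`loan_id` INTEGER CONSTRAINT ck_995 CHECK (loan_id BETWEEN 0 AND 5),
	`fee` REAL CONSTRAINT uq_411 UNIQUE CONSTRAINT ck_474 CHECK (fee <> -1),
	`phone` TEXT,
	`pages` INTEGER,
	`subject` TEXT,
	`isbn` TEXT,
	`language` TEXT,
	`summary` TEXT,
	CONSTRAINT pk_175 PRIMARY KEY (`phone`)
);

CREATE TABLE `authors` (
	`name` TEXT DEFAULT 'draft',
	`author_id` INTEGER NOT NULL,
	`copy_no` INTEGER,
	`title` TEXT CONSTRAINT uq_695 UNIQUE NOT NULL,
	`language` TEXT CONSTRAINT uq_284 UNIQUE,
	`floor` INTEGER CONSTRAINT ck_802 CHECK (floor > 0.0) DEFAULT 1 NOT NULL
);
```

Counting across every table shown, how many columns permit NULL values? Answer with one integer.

genres: 4 nullable (copy_no, fee, name, capacity — PK (genre_id) and explicit NOT NULL columns excluded).
loans: 8 nullable (condition, loan_id, fee, pages, subject, isbn, language, summary — PK (phone) and explicit NOT NULL columns excluded).
authors: 3 nullable (name, copy_no, language — PK none and explicit NOT NULL columns excluded).
Total: 4 + 8 + 3 = 15.

15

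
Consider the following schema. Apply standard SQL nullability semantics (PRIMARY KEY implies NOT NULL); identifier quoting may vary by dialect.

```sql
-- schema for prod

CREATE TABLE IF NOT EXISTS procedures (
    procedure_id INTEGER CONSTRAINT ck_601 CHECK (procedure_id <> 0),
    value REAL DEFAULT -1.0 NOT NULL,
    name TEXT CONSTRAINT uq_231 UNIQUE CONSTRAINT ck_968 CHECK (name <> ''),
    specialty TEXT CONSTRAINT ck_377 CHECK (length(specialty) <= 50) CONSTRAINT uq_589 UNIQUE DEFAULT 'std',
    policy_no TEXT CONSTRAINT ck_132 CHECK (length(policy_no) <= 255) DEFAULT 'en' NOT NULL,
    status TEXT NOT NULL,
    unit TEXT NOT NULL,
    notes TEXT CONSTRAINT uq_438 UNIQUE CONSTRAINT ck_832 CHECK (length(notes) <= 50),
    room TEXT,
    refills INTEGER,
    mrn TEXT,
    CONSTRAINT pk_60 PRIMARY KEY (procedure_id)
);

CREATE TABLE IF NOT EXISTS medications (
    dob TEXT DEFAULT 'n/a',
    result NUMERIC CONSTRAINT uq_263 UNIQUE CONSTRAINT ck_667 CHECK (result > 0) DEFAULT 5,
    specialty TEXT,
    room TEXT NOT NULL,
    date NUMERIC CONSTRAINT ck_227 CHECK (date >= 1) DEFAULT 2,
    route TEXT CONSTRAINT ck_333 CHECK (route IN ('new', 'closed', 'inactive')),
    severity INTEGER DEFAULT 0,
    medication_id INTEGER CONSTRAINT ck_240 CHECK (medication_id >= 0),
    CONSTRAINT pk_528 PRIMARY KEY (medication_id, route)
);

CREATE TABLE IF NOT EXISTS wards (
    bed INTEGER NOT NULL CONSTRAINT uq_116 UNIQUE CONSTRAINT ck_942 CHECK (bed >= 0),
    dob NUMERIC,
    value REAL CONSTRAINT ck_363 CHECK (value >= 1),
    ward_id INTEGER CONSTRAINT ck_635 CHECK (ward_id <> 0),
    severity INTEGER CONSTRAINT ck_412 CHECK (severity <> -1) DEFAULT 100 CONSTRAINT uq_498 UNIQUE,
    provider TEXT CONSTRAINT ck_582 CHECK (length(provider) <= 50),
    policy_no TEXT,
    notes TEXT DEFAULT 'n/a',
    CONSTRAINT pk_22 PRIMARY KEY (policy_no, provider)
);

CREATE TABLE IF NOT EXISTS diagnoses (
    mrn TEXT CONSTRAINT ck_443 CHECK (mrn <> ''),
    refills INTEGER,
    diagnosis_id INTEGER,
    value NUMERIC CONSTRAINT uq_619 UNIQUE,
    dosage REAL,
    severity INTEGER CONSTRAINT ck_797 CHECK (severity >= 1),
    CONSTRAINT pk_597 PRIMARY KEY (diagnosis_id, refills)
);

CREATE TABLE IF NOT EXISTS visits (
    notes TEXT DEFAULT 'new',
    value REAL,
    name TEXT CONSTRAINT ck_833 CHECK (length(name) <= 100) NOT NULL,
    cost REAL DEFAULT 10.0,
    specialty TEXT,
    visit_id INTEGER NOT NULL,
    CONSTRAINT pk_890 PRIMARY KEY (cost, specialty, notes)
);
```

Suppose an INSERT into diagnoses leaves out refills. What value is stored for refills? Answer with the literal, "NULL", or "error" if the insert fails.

refills has no DEFAULT clause.
Omitting it would insert NULL, but it is part of the PRIMARY KEY, so the INSERT fails.

error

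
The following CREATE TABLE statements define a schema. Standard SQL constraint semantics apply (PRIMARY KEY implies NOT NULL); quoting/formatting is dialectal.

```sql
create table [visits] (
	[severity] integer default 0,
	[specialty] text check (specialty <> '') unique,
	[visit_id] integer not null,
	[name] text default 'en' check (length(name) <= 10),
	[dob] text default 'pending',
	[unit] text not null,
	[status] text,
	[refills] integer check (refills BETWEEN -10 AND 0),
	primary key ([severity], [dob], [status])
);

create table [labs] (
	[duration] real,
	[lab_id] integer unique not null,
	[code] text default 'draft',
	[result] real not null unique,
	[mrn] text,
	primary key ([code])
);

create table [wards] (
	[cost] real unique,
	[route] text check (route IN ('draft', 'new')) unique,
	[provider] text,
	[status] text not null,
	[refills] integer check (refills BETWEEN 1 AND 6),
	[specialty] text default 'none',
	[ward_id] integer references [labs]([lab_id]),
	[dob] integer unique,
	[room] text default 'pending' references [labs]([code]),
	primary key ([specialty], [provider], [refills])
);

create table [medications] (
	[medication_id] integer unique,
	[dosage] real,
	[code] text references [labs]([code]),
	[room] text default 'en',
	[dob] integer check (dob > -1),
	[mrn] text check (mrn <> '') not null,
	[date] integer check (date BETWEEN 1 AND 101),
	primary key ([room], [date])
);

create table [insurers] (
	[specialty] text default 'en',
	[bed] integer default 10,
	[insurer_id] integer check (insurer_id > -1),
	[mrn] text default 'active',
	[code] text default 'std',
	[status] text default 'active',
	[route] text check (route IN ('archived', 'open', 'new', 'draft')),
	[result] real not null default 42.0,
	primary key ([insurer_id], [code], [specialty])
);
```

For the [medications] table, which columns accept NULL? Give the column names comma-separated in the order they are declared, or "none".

medication_id, dosage, code, dob

- medication_id: UNIQUE does not imply NOT NULL → nullable.
- dosage: no NOT NULL constraint applies → nullable.
- code: a foreign key column may be NULL unless separately constrained → nullable.
- room: part of the PRIMARY KEY, which implies NOT NULL → not nullable.
- dob: CHECK does not forbid NULL (a CHECK constraint passes when its expression is NULL) → nullable.
- mrn: declared NOT NULL → not nullable.
- date: part of the PRIMARY KEY, which implies NOT NULL → not nullable.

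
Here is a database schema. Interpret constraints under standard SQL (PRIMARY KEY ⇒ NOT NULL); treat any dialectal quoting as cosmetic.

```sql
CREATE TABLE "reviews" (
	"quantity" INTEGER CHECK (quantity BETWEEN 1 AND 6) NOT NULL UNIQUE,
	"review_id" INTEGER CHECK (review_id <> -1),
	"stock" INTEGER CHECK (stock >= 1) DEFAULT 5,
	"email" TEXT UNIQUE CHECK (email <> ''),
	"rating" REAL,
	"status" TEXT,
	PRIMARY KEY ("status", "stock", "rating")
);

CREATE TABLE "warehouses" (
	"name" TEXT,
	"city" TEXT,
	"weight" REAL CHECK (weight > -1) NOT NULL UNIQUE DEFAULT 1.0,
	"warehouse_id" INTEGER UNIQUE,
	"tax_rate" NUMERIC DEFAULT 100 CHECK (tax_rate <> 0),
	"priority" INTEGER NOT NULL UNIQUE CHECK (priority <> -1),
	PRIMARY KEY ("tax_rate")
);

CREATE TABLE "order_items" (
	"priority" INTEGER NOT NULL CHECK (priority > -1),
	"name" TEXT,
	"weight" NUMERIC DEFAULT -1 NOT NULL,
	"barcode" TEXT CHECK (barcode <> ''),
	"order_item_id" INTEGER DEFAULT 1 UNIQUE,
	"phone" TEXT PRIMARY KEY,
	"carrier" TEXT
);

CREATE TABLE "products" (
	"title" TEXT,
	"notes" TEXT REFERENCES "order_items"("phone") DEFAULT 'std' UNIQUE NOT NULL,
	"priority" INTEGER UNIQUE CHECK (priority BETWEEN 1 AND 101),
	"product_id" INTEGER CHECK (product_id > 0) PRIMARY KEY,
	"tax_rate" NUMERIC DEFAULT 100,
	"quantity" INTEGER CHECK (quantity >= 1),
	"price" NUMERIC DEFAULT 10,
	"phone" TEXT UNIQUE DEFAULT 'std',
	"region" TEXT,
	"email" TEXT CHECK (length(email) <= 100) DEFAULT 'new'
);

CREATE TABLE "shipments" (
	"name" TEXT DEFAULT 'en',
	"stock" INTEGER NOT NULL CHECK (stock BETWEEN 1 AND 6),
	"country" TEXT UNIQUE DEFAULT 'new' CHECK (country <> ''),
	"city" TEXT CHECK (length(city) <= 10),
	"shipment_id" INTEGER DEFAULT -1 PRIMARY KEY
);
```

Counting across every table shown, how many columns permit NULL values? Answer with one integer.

reviews: 2 nullable (review_id, email — PK (status, stock, rating) and explicit NOT NULL columns excluded).
warehouses: 3 nullable (name, city, warehouse_id — PK (tax_rate) and explicit NOT NULL columns excluded).
order_items: 4 nullable (name, barcode, order_item_id, carrier — PK (phone) and explicit NOT NULL columns excluded).
products: 8 nullable (title, priority, tax_rate, quantity, price, phone, region, email — PK (product_id) and explicit NOT NULL columns excluded).
shipments: 3 nullable (name, country, city — PK (shipment_id) and explicit NOT NULL columns excluded).
Total: 2 + 3 + 4 + 8 + 3 = 20.

20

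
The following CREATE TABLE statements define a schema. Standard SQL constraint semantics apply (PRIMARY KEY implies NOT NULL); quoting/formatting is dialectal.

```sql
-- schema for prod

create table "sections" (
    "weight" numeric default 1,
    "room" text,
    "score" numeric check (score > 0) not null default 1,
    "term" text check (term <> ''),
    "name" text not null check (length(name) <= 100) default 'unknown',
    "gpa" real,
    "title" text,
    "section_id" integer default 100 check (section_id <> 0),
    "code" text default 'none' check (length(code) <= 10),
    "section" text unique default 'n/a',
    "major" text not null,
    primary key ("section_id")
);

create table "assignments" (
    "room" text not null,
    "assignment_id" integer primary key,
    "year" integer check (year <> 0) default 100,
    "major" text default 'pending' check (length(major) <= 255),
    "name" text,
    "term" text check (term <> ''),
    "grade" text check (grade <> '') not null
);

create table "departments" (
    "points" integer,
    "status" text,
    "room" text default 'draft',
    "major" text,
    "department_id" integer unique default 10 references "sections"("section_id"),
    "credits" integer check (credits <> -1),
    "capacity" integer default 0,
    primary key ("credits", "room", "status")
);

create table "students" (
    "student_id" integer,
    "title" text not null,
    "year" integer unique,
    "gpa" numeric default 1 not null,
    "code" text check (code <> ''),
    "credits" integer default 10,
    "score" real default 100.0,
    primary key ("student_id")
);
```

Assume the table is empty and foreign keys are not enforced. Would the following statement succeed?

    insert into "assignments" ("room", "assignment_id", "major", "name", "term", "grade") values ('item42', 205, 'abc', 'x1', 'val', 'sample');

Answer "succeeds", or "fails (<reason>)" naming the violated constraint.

NOT NULL columns: assignment_id is supplied; grade is supplied; room is supplied.
CHECK constraints: 'abc' satisfies (length(major) <= 255); 'val' satisfies (term <> ''); 'sample' satisfies (grade <> '').
No constraint is violated.

succeeds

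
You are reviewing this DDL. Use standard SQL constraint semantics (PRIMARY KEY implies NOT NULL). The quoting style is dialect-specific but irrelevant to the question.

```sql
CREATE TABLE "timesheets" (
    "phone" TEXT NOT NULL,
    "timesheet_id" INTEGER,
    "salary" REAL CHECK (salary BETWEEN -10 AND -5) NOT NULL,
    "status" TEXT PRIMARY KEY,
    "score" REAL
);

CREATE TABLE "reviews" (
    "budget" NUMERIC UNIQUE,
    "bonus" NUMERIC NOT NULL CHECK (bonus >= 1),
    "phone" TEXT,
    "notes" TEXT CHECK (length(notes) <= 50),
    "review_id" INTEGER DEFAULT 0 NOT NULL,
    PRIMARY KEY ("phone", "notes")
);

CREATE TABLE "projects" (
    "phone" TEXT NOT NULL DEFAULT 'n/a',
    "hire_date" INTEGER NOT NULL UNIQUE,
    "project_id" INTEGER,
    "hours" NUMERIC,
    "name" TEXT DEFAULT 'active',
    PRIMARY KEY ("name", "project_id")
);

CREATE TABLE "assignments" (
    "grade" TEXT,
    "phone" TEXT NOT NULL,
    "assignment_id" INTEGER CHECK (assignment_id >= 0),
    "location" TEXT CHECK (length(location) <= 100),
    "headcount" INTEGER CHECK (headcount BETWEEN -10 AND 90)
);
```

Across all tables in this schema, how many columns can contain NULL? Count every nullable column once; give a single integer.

8

timesheets: 2 nullable (timesheet_id, score — PK (status) and explicit NOT NULL columns excluded).
reviews: 1 nullable (budget — PK (phone, notes) and explicit NOT NULL columns excluded).
projects: 1 nullable (hours — PK (name, project_id) and explicit NOT NULL columns excluded).
assignments: 4 nullable (grade, assignment_id, location, headcount — PK none and explicit NOT NULL columns excluded).
Total: 2 + 1 + 1 + 4 = 8.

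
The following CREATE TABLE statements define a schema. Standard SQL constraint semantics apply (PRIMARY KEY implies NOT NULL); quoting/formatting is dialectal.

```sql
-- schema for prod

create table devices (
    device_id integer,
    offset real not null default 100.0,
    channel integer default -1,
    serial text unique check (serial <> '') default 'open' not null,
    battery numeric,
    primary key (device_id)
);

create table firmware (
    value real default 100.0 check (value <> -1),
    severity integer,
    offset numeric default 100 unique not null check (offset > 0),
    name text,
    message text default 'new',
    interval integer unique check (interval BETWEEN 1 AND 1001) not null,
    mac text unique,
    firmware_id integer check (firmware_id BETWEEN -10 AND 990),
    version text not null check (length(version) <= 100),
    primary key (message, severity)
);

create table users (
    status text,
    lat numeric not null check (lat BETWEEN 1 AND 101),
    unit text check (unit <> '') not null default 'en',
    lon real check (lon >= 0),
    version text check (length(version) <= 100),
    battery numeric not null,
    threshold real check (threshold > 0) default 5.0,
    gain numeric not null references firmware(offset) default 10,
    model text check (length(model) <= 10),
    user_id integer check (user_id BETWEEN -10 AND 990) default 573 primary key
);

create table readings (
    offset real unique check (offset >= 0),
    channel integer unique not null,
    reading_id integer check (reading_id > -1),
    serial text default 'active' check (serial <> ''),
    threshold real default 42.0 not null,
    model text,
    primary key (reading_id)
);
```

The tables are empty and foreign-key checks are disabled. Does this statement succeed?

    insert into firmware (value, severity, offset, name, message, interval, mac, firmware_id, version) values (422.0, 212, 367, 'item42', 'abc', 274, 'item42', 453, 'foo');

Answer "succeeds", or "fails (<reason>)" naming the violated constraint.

NOT NULL columns: interval is supplied; message is supplied; offset is supplied; severity is supplied; version is supplied.
CHECK constraints: 422.0 satisfies (value <> -1); 367 satisfies (offset > 0); 274 satisfies (interval BETWEEN 1 AND 1001); 453 satisfies (firmware_id BETWEEN -10 AND 990); 'foo' satisfies (length(version) <= 100).
No constraint is violated.

succeeds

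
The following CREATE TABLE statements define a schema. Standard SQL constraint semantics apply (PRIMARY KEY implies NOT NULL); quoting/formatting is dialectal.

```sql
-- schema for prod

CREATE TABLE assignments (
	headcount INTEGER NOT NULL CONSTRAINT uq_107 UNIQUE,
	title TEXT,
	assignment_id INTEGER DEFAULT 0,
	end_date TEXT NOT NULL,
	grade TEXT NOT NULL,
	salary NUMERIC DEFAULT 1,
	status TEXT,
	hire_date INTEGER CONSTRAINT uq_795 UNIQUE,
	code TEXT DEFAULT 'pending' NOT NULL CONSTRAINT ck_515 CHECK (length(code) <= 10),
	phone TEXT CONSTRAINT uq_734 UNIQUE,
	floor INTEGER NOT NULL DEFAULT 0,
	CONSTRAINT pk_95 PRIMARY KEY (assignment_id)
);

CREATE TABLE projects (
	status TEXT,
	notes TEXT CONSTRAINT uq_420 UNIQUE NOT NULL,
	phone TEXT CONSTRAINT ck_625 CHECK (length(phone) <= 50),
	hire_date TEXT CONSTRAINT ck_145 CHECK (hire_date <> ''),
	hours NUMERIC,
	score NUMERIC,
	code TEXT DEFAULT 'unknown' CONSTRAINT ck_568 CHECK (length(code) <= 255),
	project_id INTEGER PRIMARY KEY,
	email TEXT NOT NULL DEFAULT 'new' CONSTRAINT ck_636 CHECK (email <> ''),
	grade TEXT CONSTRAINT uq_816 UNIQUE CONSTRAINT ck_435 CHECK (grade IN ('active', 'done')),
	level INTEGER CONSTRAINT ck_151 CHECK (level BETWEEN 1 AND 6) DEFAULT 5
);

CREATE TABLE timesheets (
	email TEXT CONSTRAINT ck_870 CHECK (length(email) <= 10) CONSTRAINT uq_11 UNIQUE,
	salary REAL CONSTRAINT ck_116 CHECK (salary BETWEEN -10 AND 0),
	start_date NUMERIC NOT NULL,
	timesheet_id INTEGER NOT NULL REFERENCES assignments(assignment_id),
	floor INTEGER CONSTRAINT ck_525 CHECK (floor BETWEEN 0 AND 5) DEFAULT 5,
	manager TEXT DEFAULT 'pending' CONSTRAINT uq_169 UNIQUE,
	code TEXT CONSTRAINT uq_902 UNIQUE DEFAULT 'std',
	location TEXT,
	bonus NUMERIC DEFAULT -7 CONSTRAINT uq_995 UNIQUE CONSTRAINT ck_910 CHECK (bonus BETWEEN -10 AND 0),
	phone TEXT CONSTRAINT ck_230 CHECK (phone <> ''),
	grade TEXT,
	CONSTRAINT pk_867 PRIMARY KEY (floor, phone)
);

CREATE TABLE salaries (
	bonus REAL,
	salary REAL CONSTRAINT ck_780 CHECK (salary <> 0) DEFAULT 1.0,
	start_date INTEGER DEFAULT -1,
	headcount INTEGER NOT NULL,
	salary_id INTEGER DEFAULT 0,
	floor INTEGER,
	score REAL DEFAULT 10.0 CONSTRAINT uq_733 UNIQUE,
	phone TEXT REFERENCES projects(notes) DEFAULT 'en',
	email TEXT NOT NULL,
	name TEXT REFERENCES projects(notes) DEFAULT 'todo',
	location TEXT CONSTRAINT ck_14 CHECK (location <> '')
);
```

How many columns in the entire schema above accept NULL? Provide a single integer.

assignments: 5 nullable (title, salary, status, hire_date, phone — PK (assignment_id) and explicit NOT NULL columns excluded).
projects: 8 nullable (status, phone, hire_date, hours, score, code, grade, level — PK (project_id) and explicit NOT NULL columns excluded).
timesheets: 7 nullable (email, salary, manager, code, location, bonus, grade — PK (floor, phone) and explicit NOT NULL columns excluded).
salaries: 9 nullable (bonus, salary, start_date, salary_id, floor, score, phone, name, location — PK none and explicit NOT NULL columns excluded).
Total: 5 + 8 + 7 + 9 = 29.

29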